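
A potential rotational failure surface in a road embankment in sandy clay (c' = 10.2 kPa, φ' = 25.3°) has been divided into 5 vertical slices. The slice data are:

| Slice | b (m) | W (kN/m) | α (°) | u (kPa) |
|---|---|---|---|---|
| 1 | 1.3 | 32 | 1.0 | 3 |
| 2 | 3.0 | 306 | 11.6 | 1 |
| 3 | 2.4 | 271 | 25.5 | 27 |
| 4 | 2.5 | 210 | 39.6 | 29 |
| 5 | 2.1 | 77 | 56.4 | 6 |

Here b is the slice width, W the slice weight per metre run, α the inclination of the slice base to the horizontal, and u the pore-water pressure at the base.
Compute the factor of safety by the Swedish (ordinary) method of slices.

Ordinary method of slices: FS = Σ[c'·Δl_i + (W_i cosα_i − u_i·Δl_i)·tanφ'] / Σ W_i sinα_i, with Δl_i = b_i / cosα_i.
Slice 1: Δl = 1.3/cos1.0° = 1.300 m; N'_1 = 32·cos1.0° − 3·1.300 = 28.1; c'Δl = 13.26; W sinα = 0.6
Slice 2: Δl = 3.0/cos11.6° = 3.063 m; N'_2 = 306·cos11.6° − 1·3.063 = 296.7; c'Δl = 31.24; W sinα = 61.5
Slice 3: Δl = 2.4/cos25.5° = 2.659 m; N'_3 = 271·cos25.5° − 27·2.659 = 172.8; c'Δl = 27.12; W sinα = 116.7
Slice 4: Δl = 2.5/cos39.6° = 3.245 m; N'_4 = 210·cos39.6° − 29·3.245 = 67.7; c'Δl = 33.09; W sinα = 133.9
Slice 5: Δl = 2.1/cos56.4° = 3.795 m; N'_5 = 77·cos56.4° − 6·3.795 = 19.8; c'Δl = 38.71; W sinα = 64.1
Σc'Δl = 143.4 kN/m; ΣN' = 585.1 kN/m; ΣW sinα = 376.8 kN/m
Resisting = 143.4 + 585.1·tan25.3° = 143.4 + 276.6 = 420.0 kN/m
FS = 420.0 / 376.8 = 1.115

FS = 1.11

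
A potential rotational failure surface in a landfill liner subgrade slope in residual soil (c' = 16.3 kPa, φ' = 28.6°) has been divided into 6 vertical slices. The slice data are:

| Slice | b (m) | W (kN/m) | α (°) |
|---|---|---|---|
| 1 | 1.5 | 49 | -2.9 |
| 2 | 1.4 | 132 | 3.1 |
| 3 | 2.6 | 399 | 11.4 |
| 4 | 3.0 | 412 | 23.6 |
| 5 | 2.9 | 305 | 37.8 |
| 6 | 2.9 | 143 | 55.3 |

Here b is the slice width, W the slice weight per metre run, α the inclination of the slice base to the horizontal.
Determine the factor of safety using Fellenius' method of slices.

FS = 1.77

Ordinary method of slices: FS = Σ[c'·Δl_i + (W_i cosα_i)·tanφ'] / Σ W_i sinα_i, with Δl_i = b_i / cosα_i.
Slice 1: Δl = 1.5/cos(-2.9°) = 1.502 m; N'_1 = 49·cos(-2.9°) = 48.9; c'Δl = 24.48; W sinα = -2.5
Slice 2: Δl = 1.4/cos3.1° = 1.402 m; N'_2 = 132·cos3.1° = 131.8; c'Δl = 22.85; W sinα = 7.1
Slice 3: Δl = 2.6/cos11.4° = 2.652 m; N'_3 = 399·cos11.4° = 391.1; c'Δl = 43.23; W sinα = 78.9
Slice 4: Δl = 3.0/cos23.6° = 3.274 m; N'_4 = 412·cos23.6° = 377.5; c'Δl = 53.36; W sinα = 164.9
Slice 5: Δl = 2.9/cos37.8° = 3.670 m; N'_5 = 305·cos37.8° = 241.0; c'Δl = 59.82; W sinα = 186.9
Slice 6: Δl = 2.9/cos55.3° = 5.094 m; N'_6 = 143·cos55.3° = 81.4; c'Δl = 83.03; W sinα = 117.6
Σc'Δl = 286.8 kN/m; ΣN' = 1271.8 kN/m; ΣW sinα = 553.0 kN/m
Resisting = 286.8 + 1271.8·tan28.6° = 286.8 + 693.4 = 980.2 kN/m
FS = 980.2 / 553.0 = 1.773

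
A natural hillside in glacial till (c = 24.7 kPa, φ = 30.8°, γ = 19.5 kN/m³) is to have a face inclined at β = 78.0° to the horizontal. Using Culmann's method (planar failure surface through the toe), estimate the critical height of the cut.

H_c = 13.28 m

Culmann's analysis gives the critical failure plane at α_cr = (β + φ)/2 = (78.0 + 30.8)/2 = 54.4°, and the critical height
H_c = (4c/γ) · sinβ cosφ / [1 − cos(β − φ)]
    = (4·24.7/19.5) · sin78.0°·cos30.8° / [1 − cos(47.2°)]
    = 5.067 · 0.9781·0.8590 / [1 − 0.6794]
    = 5.067 · 0.8402 / 0.3206
    = 13.28 m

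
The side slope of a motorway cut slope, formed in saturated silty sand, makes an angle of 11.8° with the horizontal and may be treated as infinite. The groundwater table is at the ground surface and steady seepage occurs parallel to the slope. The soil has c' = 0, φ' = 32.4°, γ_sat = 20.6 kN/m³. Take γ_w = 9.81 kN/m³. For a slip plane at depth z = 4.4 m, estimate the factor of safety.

FS = 1.59

With seepage parallel to the slope and the water table at the surface, the effective normal stress on the slip plane uses the buoyant unit weight γ' = γ_sat − γ_w while the driving shear stress uses γ_sat:
FS = [c' + γ' z cos²β tanφ'] / [γ_sat z sinβ cosβ]
(For c' = 0 this reduces to FS = (γ'/γ_sat)·tanφ'/tanβ.)
γ' = 20.6 − 9.81 = 10.79 kN/m³
Numerator = 0.0 + 10.79·4.4·cos²11.8°·tan32.4° = 0.0 + 10.79·4.4·0.9582·0.6346 = 28.869 kPa
Denominator = 20.6·4.4·sin11.8°·cos11.8° = 20.6·4.4·0.2045·0.9789 = 18.144 kPa
FS = 28.869 / 18.144 = 1.591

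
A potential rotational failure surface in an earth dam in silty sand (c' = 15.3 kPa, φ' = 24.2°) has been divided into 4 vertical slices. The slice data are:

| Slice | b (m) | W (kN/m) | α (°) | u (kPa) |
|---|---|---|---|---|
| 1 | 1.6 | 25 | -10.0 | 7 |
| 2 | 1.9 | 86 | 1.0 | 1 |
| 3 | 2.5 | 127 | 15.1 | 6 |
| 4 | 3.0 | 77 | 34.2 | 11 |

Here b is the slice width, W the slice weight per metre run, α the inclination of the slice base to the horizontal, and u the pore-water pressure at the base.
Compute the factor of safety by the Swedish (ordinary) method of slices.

FS = 3.42

Ordinary method of slices: FS = Σ[c'·Δl_i + (W_i cosα_i − u_i·Δl_i)·tanφ'] / Σ W_i sinα_i, with Δl_i = b_i / cosα_i.
Slice 1: Δl = 1.6/cos(-10.0°) = 1.625 m; N'_1 = 25·cos(-10.0°) − 7·1.625 = 13.2; c'Δl = 24.86; W sinα = -4.3
Slice 2: Δl = 1.9/cos1.0° = 1.900 m; N'_2 = 86·cos1.0° − 1·1.900 = 84.1; c'Δl = 29.07; W sinα = 1.5
Slice 3: Δl = 2.5/cos15.1° = 2.589 m; N'_3 = 127·cos15.1° − 6·2.589 = 107.1; c'Δl = 39.62; W sinα = 33.1
Slice 4: Δl = 3.0/cos34.2° = 3.627 m; N'_4 = 77·cos34.2° − 11·3.627 = 23.8; c'Δl = 55.50; W sinα = 43.3
Σc'Δl = 149.0 kN/m; ΣN' = 228.2 kN/m; ΣW sinα = 73.5 kN/m
Resisting = 149.0 + 228.2·tan24.2° = 149.0 + 102.6 = 251.6 kN/m
FS = 251.6 / 73.5 = 3.422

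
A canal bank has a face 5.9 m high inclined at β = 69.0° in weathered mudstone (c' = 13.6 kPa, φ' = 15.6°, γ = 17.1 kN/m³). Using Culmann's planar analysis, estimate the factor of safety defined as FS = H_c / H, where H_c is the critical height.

H_c = (4c'/γ) · sinβ cosφ' / [1 − cos(β − φ')]
    = (4·13.6/17.1) · sin69.0°·cos15.6° / [1 − cos53.4°]
    = 3.181 · 0.8992 / 0.4038 = 7.08 m
FS = H_c / H = 7.08 / 5.9 = 1.201

FS = 1.20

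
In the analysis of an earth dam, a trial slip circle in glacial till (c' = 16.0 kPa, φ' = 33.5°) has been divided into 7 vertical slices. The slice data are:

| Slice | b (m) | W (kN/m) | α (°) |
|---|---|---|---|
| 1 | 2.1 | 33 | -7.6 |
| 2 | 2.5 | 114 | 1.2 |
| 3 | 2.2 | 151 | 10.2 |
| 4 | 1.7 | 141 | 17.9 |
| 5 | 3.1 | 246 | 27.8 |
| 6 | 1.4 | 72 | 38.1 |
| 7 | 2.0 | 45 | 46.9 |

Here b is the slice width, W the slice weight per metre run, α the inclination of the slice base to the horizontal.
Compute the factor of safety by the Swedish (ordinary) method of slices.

Ordinary method of slices: FS = Σ[c'·Δl_i + (W_i cosα_i)·tanφ'] / Σ W_i sinα_i, with Δl_i = b_i / cosα_i.
Slice 1: Δl = 2.1/cos(-7.6°) = 2.119 m; N'_1 = 33·cos(-7.6°) = 32.7; c'Δl = 33.90; W sinα = -4.4
Slice 2: Δl = 2.5/cos1.2° = 2.501 m; N'_2 = 114·cos1.2° = 114.0; c'Δl = 40.01; W sinα = 2.4
Slice 3: Δl = 2.2/cos10.2° = 2.235 m; N'_3 = 151·cos10.2° = 148.6; c'Δl = 35.77; W sinα = 26.7
Slice 4: Δl = 1.7/cos17.9° = 1.786 m; N'_4 = 141·cos17.9° = 134.2; c'Δl = 28.58; W sinα = 43.3
Slice 5: Δl = 3.1/cos27.8° = 3.504 m; N'_5 = 246·cos27.8° = 217.6; c'Δl = 56.07; W sinα = 114.7
Slice 6: Δl = 1.4/cos38.1° = 1.779 m; N'_6 = 72·cos38.1° = 56.7; c'Δl = 28.46; W sinα = 44.4
Slice 7: Δl = 2.0/cos46.9° = 2.927 m; N'_7 = 45·cos46.9° = 30.7; c'Δl = 46.83; W sinα = 32.9
Σc'Δl = 269.6 kN/m; ΣN' = 734.5 kN/m; ΣW sinα = 260.1 kN/m
Resisting = 269.6 + 734.5·tan33.5° = 269.6 + 486.1 = 755.8 kN/m
FS = 755.8 / 260.1 = 2.906

FS = 2.91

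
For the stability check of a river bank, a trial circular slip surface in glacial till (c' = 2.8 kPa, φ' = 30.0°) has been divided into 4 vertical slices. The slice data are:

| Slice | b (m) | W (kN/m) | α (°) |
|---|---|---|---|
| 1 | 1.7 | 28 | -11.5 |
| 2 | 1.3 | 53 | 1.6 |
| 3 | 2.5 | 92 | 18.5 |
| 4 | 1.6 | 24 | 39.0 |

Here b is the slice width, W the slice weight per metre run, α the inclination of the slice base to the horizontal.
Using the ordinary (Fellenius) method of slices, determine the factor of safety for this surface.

FS = 3.21

Ordinary method of slices: FS = Σ[c'·Δl_i + (W_i cosα_i)·tanφ'] / Σ W_i sinα_i, with Δl_i = b_i / cosα_i.
Slice 1: Δl = 1.7/cos(-11.5°) = 1.735 m; N'_1 = 28·cos(-11.5°) = 27.4; c'Δl = 4.86; W sinα = -5.6
Slice 2: Δl = 1.3/cos1.6° = 1.301 m; N'_2 = 53·cos1.6° = 53.0; c'Δl = 3.64; W sinα = 1.5
Slice 3: Δl = 2.5/cos18.5° = 2.636 m; N'_3 = 92·cos18.5° = 87.2; c'Δl = 7.38; W sinα = 29.2
Slice 4: Δl = 1.6/cos39.0° = 2.059 m; N'_4 = 24·cos39.0° = 18.7; c'Δl = 5.76; W sinα = 15.1
Σc'Δl = 21.6 kN/m; ΣN' = 186.3 kN/m; ΣW sinα = 40.2 kN/m
Resisting = 21.6 + 186.3·tan30.0° = 21.6 + 107.6 = 129.2 kN/m
FS = 129.2 / 40.2 = 3.215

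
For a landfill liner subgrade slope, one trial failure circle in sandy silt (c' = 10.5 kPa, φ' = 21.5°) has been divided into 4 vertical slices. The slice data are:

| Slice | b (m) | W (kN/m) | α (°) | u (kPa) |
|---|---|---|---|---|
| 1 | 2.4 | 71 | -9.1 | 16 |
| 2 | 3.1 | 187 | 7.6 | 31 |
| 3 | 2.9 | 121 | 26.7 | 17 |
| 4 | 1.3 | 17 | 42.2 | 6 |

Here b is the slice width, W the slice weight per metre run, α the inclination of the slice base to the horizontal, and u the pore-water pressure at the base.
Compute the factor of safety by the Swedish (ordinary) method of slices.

FS = 2.27

Ordinary method of slices: FS = Σ[c'·Δl_i + (W_i cosα_i − u_i·Δl_i)·tanφ'] / Σ W_i sinα_i, with Δl_i = b_i / cosα_i.
Slice 1: Δl = 2.4/cos(-9.1°) = 2.431 m; N'_1 = 71·cos(-9.1°) − 16·2.431 = 31.2; c'Δl = 25.52; W sinα = -11.2
Slice 2: Δl = 3.1/cos7.6° = 3.127 m; N'_2 = 187·cos7.6° − 31·3.127 = 88.4; c'Δl = 32.84; W sinα = 24.7
Slice 3: Δl = 2.9/cos26.7° = 3.246 m; N'_3 = 121·cos26.7° − 17·3.246 = 52.9; c'Δl = 34.08; W sinα = 54.4
Slice 4: Δl = 1.3/cos42.2° = 1.755 m; N'_4 = 17·cos42.2° − 6·1.755 = 2.1; c'Δl = 18.43; W sinα = 11.4
Σc'Δl = 110.9 kN/m; ΣN' = 174.6 kN/m; ΣW sinα = 79.3 kN/m
Resisting = 110.9 + 174.6·tan21.5° = 110.9 + 68.8 = 179.6 kN/m
FS = 179.6 / 79.3 = 2.266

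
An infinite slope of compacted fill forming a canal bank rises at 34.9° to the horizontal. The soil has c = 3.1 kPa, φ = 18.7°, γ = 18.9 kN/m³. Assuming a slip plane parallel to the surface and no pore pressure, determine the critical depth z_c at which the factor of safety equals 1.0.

Setting FS = 1.00 in FS = [c + γz cos²β tanφ] / [γz sinβ cosβ] and solving for z:
z = c / [γ cosβ (FS·sinβ − cosβ·tanφ)]
  = 3.1 / [18.9·cos34.9°·(1.00·sin34.9° − cos34.9°·tan18.7°)]
  = 3.1 / [18.9·0.8202·(1.00·0.5721 − 0.8202·0.3385)]
  = 3.1 / 4.5656 = 0.679 m

z_c = 0.68 m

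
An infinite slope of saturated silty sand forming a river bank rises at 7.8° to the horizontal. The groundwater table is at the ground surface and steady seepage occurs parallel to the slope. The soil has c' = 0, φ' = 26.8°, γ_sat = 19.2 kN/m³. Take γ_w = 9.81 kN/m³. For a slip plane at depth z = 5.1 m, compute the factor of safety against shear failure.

With seepage parallel to the slope and the water table at the surface, the effective normal stress on the slip plane uses the buoyant unit weight γ' = γ_sat − γ_w while the driving shear stress uses γ_sat:
FS = [c' + γ' z cos²β tanφ'] / [γ_sat z sinβ cosβ]
(For c' = 0 this reduces to FS = (γ'/γ_sat)·tanφ'/tanβ.)
γ' = 19.2 − 9.81 = 9.39 kN/m³
Numerator = 0.0 + 9.39·5.1·cos²7.8°·tan26.8° = 0.0 + 9.39·5.1·0.9816·0.5051 = 23.745 kPa
Denominator = 19.2·5.1·sin7.8°·cos7.8° = 19.2·5.1·0.1357·0.9907 = 13.166 kPa
FS = 23.745 / 13.166 = 1.803

FS = 1.80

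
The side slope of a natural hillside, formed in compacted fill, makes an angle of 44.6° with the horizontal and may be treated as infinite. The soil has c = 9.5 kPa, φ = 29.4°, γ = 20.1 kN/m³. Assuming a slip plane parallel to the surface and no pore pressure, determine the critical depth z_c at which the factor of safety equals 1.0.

Setting FS = 1.00 in FS = [c + γz cos²β tanφ] / [γz sinβ cosβ] and solving for z:
z = c / [γ cosβ (FS·sinβ − cosβ·tanφ)]
  = 9.5 / [20.1·cos44.6°·(1.00·sin44.6° − cos44.6°·tan29.4°)]
  = 9.5 / [20.1·0.7120·(1.00·0.7022 − 0.7120·0.5635)]
  = 9.5 / 4.3071 = 2.206 m

z_c = 2.21 m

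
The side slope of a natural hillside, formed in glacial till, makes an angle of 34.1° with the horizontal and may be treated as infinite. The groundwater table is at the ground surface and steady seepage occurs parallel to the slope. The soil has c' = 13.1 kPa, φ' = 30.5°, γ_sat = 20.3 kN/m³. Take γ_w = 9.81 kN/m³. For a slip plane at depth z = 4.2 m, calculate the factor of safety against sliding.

FS = 0.78

With seepage parallel to the slope and the water table at the surface, the effective normal stress on the slip plane uses the buoyant unit weight γ' = γ_sat − γ_w while the driving shear stress uses γ_sat:
FS = [c' + γ' z cos²β tanφ'] / [γ_sat z sinβ cosβ]
γ' = 20.3 − 9.81 = 10.49 kN/m³
Numerator = 13.1 + 10.49·4.2·cos²34.1°·tan30.5° = 13.1 + 10.49·4.2·0.6857·0.5890 = 30.895 kPa
Denominator = 20.3·4.2·sin34.1°·cos34.1° = 20.3·4.2·0.5606·0.8281 = 39.581 kPa
FS = 30.895 / 39.581 = 0.781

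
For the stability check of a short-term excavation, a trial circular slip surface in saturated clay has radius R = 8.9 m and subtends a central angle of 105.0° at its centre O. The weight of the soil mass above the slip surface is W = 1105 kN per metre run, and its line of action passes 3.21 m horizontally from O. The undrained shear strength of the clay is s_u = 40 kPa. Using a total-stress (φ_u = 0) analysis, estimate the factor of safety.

FS = 1.64

Taking moments about the centre O, the resisting moment is provided by the undrained shear strength acting along the arc:
Arc length L_a = R·θ = 8.9·(105.0°·π/180) = 8.9·1.8326 = 16.31 m
M_R = s_u·L_a·R = 40·16.31·8.9 = 5806.4 kN·m/m
M_D = W·d = 1105·3.21 = 3547.1 kN·m/m
FS = M_R / M_D = 5806.4 / 3547.1 = 1.637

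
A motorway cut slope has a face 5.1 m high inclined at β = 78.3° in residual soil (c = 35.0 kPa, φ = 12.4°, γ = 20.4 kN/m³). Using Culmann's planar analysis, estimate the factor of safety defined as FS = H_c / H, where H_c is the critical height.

FS = 2.18

H_c = (4c/γ) · sinβ cosφ / [1 − cos(β − φ)]
    = (4·35.0/20.4) · sin78.3°·cos12.4° / [1 − cos65.9°]
    = 6.863 · 0.9564 / 0.5917 = 11.09 m
FS = H_c / H = 11.09 / 5.1 = 2.175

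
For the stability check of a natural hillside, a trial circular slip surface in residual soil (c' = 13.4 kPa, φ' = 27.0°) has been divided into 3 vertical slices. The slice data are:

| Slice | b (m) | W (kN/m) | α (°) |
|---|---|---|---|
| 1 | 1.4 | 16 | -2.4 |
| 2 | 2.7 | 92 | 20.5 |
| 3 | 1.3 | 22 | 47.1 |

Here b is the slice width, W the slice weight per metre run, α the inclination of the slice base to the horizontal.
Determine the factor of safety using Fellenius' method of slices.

FS = 2.99

Ordinary method of slices: FS = Σ[c'·Δl_i + (W_i cosα_i)·tanφ'] / Σ W_i sinα_i, with Δl_i = b_i / cosα_i.
Slice 1: Δl = 1.4/cos(-2.4°) = 1.401 m; N'_1 = 16·cos(-2.4°) = 16.0; c'Δl = 18.78; W sinα = -0.7
Slice 2: Δl = 2.7/cos20.5° = 2.883 m; N'_2 = 92·cos20.5° = 86.2; c'Δl = 38.63; W sinα = 32.2
Slice 3: Δl = 1.3/cos47.1° = 1.910 m; N'_3 = 22·cos47.1° = 15.0; c'Δl = 25.59; W sinα = 16.1
Σc'Δl = 83.0 kN/m; ΣN' = 117.1 kN/m; ΣW sinα = 47.7 kN/m
Resisting = 83.0 + 117.1·tan27.0° = 83.0 + 59.7 = 142.7 kN/m
FS = 142.7 / 47.7 = 2.993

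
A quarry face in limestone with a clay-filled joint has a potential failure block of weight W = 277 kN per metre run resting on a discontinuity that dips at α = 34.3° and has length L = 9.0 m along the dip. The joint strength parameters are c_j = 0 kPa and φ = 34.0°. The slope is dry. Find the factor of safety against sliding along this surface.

Resolving the block weight along and normal to the plane and applying the Mohr–Coulomb strength on the joint:
N' = W cosα = 277·cos34.3° = 228.8 kN/m
Driving force T = W sinα = 277·sin34.3° = 156.1 kN/m
Resisting force R = c_j·L + N'·tanφ = 0·9.0 + 228.8·tan34.0° = 0.0 + 154.3 = 154.3 kN/m
FS = R / T = 154.3 / 156.1 = 0.989

FS = 0.99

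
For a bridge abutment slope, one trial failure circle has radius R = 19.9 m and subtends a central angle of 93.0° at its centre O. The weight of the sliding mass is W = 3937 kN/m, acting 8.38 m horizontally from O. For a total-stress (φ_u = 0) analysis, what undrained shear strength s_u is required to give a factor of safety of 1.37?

s_u = 70.3 kPa

FS = s_u·L_a·R / (W·d), so s_u = FS·W·d / (L_a·R).
Arc length L_a = R·θ = 19.9·(93.0°·π/180) = 19.9·1.6232 = 32.30 m
s_u = 1.37·3937·8.38 / (32.30·19.9) = 45199.1 / 642.79 = 70.32 kPa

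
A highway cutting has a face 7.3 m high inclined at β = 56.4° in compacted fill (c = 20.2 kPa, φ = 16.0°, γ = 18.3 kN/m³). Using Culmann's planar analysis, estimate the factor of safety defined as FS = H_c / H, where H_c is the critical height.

FS = 2.03

H_c = (4c/γ) · sinβ cosφ / [1 − cos(β − φ)]
    = (4·20.2/18.3) · sin56.4°·cos16.0° / [1 − cos40.4°]
    = 4.415 · 0.8007 / 0.2385 = 14.82 m
FS = H_c / H = 14.82 / 7.3 = 2.031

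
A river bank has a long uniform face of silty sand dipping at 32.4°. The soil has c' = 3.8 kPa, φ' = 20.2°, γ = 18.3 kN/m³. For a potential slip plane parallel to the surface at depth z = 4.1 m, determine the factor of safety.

For an infinite slope with a slip plane parallel to the surface (no pore pressure): FS = [c' + γz cos²β tanφ'] / [γz sinβ cosβ].
γz = 18.3·4.1 = 75.03 kN/m²
Numerator = 3.8 + 75.03·cos²32.4°·tan20.2° = 3.8 + 75.03·0.7129·0.3679 = 23.480 kPa
Denominator = 75.03·sin32.4°·cos32.4° = 75.03·0.5358·0.8443 = 33.945 kPa
FS = 23.480 / 33.945 = 0.692

FS = 0.69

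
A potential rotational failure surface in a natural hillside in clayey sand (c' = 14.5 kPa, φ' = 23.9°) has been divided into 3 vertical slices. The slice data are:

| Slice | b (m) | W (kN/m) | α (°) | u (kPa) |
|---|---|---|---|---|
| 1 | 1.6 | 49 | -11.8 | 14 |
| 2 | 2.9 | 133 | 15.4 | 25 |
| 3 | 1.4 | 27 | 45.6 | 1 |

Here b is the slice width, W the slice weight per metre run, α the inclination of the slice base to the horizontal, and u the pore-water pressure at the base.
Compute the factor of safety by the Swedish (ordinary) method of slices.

FS = 3.10

Ordinary method of slices: FS = Σ[c'·Δl_i + (W_i cosα_i − u_i·Δl_i)·tanφ'] / Σ W_i sinα_i, with Δl_i = b_i / cosα_i.
Slice 1: Δl = 1.6/cos(-11.8°) = 1.635 m; N'_1 = 49·cos(-11.8°) − 14·1.635 = 25.1; c'Δl = 23.70; W sinα = -10.0
Slice 2: Δl = 2.9/cos15.4° = 3.008 m; N'_2 = 133·cos15.4° − 25·3.008 = 53.0; c'Δl = 43.62; W sinα = 35.3
Slice 3: Δl = 1.4/cos45.6° = 2.001 m; N'_3 = 27·cos45.6° − 1·2.001 = 16.9; c'Δl = 29.01; W sinα = 19.3
Σc'Δl = 96.3 kN/m; ΣN' = 95.0 kN/m; ΣW sinα = 44.6 kN/m
Resisting = 96.3 + 95.0·tan23.9° = 96.3 + 42.1 = 138.4 kN/m
FS = 138.4 / 44.6 = 3.104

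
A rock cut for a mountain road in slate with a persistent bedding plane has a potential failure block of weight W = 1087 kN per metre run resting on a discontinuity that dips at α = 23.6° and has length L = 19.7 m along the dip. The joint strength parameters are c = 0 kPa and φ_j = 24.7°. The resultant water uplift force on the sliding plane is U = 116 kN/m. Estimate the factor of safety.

FS = 0.93

Resolving the block weight along and normal to the plane and applying the Mohr–Coulomb strength on the joint:
N' = W cosα − U = 1087·cos23.6° − 116 = 880.1 kN/m
Driving force T = W sinα = 1087·sin23.6° = 435.2 kN/m
Resisting force R = c·L + N'·tanφ_j = 0·19.7 + 880.1·tan24.7° = 0.0 + 404.8 = 404.8 kN/m
FS = R / T = 404.8 / 435.2 = 0.930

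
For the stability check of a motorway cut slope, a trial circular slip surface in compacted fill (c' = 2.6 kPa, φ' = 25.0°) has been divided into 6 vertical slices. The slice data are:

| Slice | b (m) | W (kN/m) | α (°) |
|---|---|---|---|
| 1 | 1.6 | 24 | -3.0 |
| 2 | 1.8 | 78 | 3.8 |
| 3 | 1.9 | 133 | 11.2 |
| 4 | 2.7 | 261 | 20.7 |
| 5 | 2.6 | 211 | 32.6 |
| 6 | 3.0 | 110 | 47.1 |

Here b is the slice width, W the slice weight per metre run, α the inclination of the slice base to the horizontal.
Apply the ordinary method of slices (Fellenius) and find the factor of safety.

Ordinary method of slices: FS = Σ[c'·Δl_i + (W_i cosα_i)·tanφ'] / Σ W_i sinα_i, with Δl_i = b_i / cosα_i.
Slice 1: Δl = 1.6/cos(-3.0°) = 1.602 m; N'_1 = 24·cos(-3.0°) = 24.0; c'Δl = 4.17; W sinα = -1.3
Slice 2: Δl = 1.8/cos3.8° = 1.804 m; N'_2 = 78·cos3.8° = 77.8; c'Δl = 4.69; W sinα = 5.2
Slice 3: Δl = 1.9/cos11.2° = 1.937 m; N'_3 = 133·cos11.2° = 130.5; c'Δl = 5.04; W sinα = 25.8
Slice 4: Δl = 2.7/cos20.7° = 2.886 m; N'_4 = 261·cos20.7° = 244.2; c'Δl = 7.50; W sinα = 92.3
Slice 5: Δl = 2.6/cos32.6° = 3.086 m; N'_5 = 211·cos32.6° = 177.8; c'Δl = 8.02; W sinα = 113.7
Slice 6: Δl = 3.0/cos47.1° = 4.407 m; N'_6 = 110·cos47.1° = 74.9; c'Δl = 11.46; W sinα = 80.6
Σc'Δl = 40.9 kN/m; ΣN' = 729.1 kN/m; ΣW sinα = 316.3 kN/m
Resisting = 40.9 + 729.1·tan25.0° = 40.9 + 340.0 = 380.8 kN/m
FS = 380.8 / 316.3 = 1.204

FS = 1.20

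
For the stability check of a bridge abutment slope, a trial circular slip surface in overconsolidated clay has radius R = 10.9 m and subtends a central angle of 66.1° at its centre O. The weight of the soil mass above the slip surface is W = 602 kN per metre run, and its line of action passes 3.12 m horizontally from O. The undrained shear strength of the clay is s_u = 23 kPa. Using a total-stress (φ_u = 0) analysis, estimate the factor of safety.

Taking moments about the centre O, the resisting moment is provided by the undrained shear strength acting along the arc:
Arc length L_a = R·θ = 10.9·(66.1°·π/180) = 10.9·1.1537 = 12.57 m
M_R = s_u·L_a·R = 23·12.57·10.9 = 3152.5 kN·m/m
M_D = W·d = 602·3.12 = 1878.2 kN·m/m
FS = M_R / M_D = 3152.5 / 1878.2 = 1.678

FS = 1.68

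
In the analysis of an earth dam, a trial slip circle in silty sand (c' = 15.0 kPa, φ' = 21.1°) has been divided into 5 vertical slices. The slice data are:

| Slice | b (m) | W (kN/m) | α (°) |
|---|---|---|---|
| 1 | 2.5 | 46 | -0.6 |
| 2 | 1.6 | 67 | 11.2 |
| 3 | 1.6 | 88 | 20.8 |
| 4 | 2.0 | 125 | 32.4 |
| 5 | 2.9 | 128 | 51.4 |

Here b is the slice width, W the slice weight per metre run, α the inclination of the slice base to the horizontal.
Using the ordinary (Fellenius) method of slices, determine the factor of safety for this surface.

Ordinary method of slices: FS = Σ[c'·Δl_i + (W_i cosα_i)·tanφ'] / Σ W_i sinα_i, with Δl_i = b_i / cosα_i.
Slice 1: Δl = 2.5/cos(-0.6°) = 2.500 m; N'_1 = 46·cos(-0.6°) = 46.0; c'Δl = 37.50; W sinα = -0.5
Slice 2: Δl = 1.6/cos11.2° = 1.631 m; N'_2 = 67·cos11.2° = 65.7; c'Δl = 24.47; W sinα = 13.0
Slice 3: Δl = 1.6/cos20.8° = 1.712 m; N'_3 = 88·cos20.8° = 82.3; c'Δl = 25.67; W sinα = 31.2
Slice 4: Δl = 2.0/cos32.4° = 2.369 m; N'_4 = 125·cos32.4° = 105.5; c'Δl = 35.53; W sinα = 67.0
Slice 5: Δl = 2.9/cos51.4° = 4.648 m; N'_5 = 128·cos51.4° = 79.9; c'Δl = 69.72; W sinα = 100.0
Σc'Δl = 192.9 kN/m; ΣN' = 379.4 kN/m; ΣW sinα = 210.8 kN/m
Resisting = 192.9 + 379.4·tan21.1° = 192.9 + 146.4 = 339.3 kN/m
FS = 339.3 / 210.8 = 1.610

FS = 1.61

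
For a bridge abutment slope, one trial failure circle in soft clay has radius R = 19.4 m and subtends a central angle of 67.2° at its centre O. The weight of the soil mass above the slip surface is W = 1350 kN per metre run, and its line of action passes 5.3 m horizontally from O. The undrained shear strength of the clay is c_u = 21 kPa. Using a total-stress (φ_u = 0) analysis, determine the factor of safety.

FS = 1.30

Taking moments about the centre O, the resisting moment is provided by the undrained shear strength acting along the arc:
Arc length L_a = R·θ = 19.4·(67.2°·π/180) = 19.4·1.1729 = 22.75 m
M_R = c_u·L_a·R = 21·22.75·19.4 = 9269.8 kN·m/m
M_D = W·d = 1350·5.3 = 7155.0 kN·m/m
FS = M_R / M_D = 9269.8 / 7155.0 = 1.296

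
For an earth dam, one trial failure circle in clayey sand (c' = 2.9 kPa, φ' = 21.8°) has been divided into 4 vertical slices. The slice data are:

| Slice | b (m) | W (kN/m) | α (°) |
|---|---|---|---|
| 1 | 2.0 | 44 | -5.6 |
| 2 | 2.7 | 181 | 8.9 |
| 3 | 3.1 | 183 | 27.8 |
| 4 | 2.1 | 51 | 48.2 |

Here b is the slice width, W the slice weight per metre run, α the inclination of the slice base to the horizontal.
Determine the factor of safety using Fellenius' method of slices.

Ordinary method of slices: FS = Σ[c'·Δl_i + (W_i cosα_i)·tanφ'] / Σ W_i sinα_i, with Δl_i = b_i / cosα_i.
Slice 1: Δl = 2.0/cos(-5.6°) = 2.010 m; N'_1 = 44·cos(-5.6°) = 43.8; c'Δl = 5.83; W sinα = -4.3
Slice 2: Δl = 2.7/cos8.9° = 2.733 m; N'_2 = 181·cos8.9° = 178.8; c'Δl = 7.93; W sinα = 28.0
Slice 3: Δl = 3.1/cos27.8° = 3.504 m; N'_3 = 183·cos27.8° = 161.9; c'Δl = 10.16; W sinα = 85.3
Slice 4: Δl = 2.1/cos48.2° = 3.151 m; N'_4 = 51·cos48.2° = 34.0; c'Δl = 9.14; W sinα = 38.0
Σc'Δl = 33.1 kN/m; ΣN' = 418.5 kN/m; ΣW sinα = 147.1 kN/m
Resisting = 33.1 + 418.5·tan21.8° = 33.1 + 167.4 = 200.4 kN/m
FS = 200.4 / 147.1 = 1.363

FS = 1.36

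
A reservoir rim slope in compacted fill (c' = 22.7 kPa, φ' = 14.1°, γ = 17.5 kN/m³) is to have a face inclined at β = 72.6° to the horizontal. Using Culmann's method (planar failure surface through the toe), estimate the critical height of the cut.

Culmann's analysis gives the critical failure plane at α_cr = (β + φ')/2 = (72.6 + 14.1)/2 = 43.3°, and the critical height
H_c = (4c'/γ) · sinβ cosφ' / [1 − cos(β − φ')]
    = (4·22.7/17.5) · sin72.6°·cos14.1° / [1 − cos(58.5°)]
    = 5.189 · 0.9542·0.9699 / [1 − 0.5225]
    = 5.189 · 0.9255 / 0.4775
    = 10.06 m

H_c = 10.06 m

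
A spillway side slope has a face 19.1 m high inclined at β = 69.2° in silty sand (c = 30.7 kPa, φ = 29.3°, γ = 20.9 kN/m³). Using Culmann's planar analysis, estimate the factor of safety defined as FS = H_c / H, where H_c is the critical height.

H_c = (4c/γ) · sinβ cosφ / [1 − cos(β − φ)]
    = (4·30.7/20.9) · sin69.2°·cos29.3° / [1 − cos39.9°]
    = 5.876 · 0.8152 / 0.2328 = 20.57 m
FS = H_c / H = 20.57 / 19.1 = 1.077

FS = 1.08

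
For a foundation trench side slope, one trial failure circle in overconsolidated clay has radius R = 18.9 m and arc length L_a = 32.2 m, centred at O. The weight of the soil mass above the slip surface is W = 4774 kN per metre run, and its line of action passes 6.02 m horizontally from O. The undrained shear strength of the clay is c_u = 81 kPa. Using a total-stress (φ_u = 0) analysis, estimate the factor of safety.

Taking moments about the centre O, the resisting moment is provided by the undrained shear strength acting along the arc:
M_R = c_u·L_a·R = 81·32.20·18.9 = 49295.0 kN·m/m
M_D = W·d = 4774·6.02 = 28739.5 kN·m/m
FS = M_R / M_D = 49295.0 / 28739.5 = 1.715

FS = 1.72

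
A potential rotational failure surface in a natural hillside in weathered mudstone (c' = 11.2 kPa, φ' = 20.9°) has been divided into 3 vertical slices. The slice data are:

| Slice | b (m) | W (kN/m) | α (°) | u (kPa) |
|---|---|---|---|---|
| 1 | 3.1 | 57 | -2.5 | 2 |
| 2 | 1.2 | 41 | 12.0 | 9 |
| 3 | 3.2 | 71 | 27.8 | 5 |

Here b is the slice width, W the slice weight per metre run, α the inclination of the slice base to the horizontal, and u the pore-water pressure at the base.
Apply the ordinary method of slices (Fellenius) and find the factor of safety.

Ordinary method of slices: FS = Σ[c'·Δl_i + (W_i cosα_i − u_i·Δl_i)·tanφ'] / Σ W_i sinα_i, with Δl_i = b_i / cosα_i.
Slice 1: Δl = 3.1/cos(-2.5°) = 3.103 m; N'_1 = 57·cos(-2.5°) − 2·3.103 = 50.7; c'Δl = 34.75; W sinα = -2.5
Slice 2: Δl = 1.2/cos12.0° = 1.227 m; N'_2 = 41·cos12.0° − 9·1.227 = 29.1; c'Δl = 13.74; W sinα = 8.5
Slice 3: Δl = 3.2/cos27.8° = 3.618 m; N'_3 = 71·cos27.8° − 5·3.618 = 44.7; c'Δl = 40.52; W sinα = 33.1
Σc'Δl = 89.0 kN/m; ΣN' = 124.5 kN/m; ΣW sinα = 39.2 kN/m
Resisting = 89.0 + 124.5·tan20.9° = 89.0 + 47.5 = 136.6 kN/m
FS = 136.6 / 39.2 = 3.488

FS = 3.49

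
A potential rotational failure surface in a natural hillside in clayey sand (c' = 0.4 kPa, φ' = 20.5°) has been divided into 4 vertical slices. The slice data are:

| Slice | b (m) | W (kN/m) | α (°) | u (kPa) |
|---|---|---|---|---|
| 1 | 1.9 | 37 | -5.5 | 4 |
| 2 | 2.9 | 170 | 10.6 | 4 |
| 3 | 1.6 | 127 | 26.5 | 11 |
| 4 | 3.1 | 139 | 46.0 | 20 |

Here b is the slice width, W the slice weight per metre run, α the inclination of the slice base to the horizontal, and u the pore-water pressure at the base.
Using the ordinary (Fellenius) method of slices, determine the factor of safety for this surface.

Ordinary method of slices: FS = Σ[c'·Δl_i + (W_i cosα_i − u_i·Δl_i)·tanφ'] / Σ W_i sinα_i, with Δl_i = b_i / cosα_i.
Slice 1: Δl = 1.9/cos(-5.5°) = 1.909 m; N'_1 = 37·cos(-5.5°) − 4·1.909 = 29.2; c'Δl = 0.76; W sinα = -3.5
Slice 2: Δl = 2.9/cos10.6° = 2.950 m; N'_2 = 170·cos10.6° − 4·2.950 = 155.3; c'Δl = 1.18; W sinα = 31.3
Slice 3: Δl = 1.6/cos26.5° = 1.788 m; N'_3 = 127·cos26.5° − 11·1.788 = 94.0; c'Δl = 0.72; W sinα = 56.7
Slice 4: Δl = 3.1/cos46.0° = 4.463 m; N'_4 = 139·cos46.0° − 20·4.463 = 7.3; c'Δl = 1.79; W sinα = 100.0
Σc'Δl = 4.4 kN/m; ΣN' = 285.8 kN/m; ΣW sinα = 184.4 kN/m
Resisting = 4.4 + 285.8·tan20.5° = 4.4 + 106.9 = 111.3 kN/m
FS = 111.3 / 184.4 = 0.604

FS = 0.60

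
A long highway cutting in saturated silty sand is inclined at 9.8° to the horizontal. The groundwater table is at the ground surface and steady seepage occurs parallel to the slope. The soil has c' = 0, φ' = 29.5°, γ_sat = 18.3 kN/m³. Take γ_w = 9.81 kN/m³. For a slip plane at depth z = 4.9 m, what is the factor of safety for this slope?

FS = 1.52

With seepage parallel to the slope and the water table at the surface, the effective normal stress on the slip plane uses the buoyant unit weight γ' = γ_sat − γ_w while the driving shear stress uses γ_sat:
FS = [c' + γ' z cos²β tanφ'] / [γ_sat z sinβ cosβ]
(For c' = 0 this reduces to FS = (γ'/γ_sat)·tanφ'/tanβ.)
γ' = 18.3 − 9.81 = 8.49 kN/m³
Numerator = 0.0 + 8.49·4.9·cos²9.8°·tan29.5° = 0.0 + 8.49·4.9·0.9710·0.5658 = 22.855 kPa
Denominator = 18.3·4.9·sin9.8°·cos9.8° = 18.3·4.9·0.1702·0.9854 = 15.040 kPa
FS = 22.855 / 15.040 = 1.520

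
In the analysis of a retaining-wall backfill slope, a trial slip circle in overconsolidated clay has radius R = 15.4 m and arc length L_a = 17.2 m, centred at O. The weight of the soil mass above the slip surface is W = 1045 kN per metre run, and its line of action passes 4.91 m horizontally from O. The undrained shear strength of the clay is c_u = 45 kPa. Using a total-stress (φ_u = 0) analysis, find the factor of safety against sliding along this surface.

FS = 2.32

Taking moments about the centre O, the resisting moment is provided by the undrained shear strength acting along the arc:
M_R = c_u·L_a·R = 45·17.20·15.4 = 11919.6 kN·m/m
M_D = W·d = 1045·4.91 = 5130.9 kN·m/m
FS = M_R / M_D = 11919.6 / 5130.9 = 2.323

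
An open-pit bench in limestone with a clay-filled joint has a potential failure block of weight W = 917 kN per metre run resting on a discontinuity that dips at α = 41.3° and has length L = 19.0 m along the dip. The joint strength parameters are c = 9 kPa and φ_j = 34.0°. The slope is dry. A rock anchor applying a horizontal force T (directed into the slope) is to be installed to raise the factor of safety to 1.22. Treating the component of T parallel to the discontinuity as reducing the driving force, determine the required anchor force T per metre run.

Resolving forces along and normal to the sliding plane, with the horizontal anchor force T adding T·sinα to the effective normal force and T·cosα acting up the plane against the driving force:
FS = [cL + (W cosα + T sinα) tanφ_j] / [W sinα − T cosα]
Without the anchor: N' = 688.9 kN/m, driving T_d = 605.2 kN/m, resisting R = 9·19.0 + 688.9·tan34.0° = 635.7 kN/m, FS = 1.05.
Setting FS = 1.22 and solving for T:
1.22·(605.2 − T cos41.3°) = 635.7 + T sin41.3°·tan34.0°
T·(sin41.3°·tan34.0° + 1.22·cos41.3°) = 1.22·605.2 − 635.7
T·(0.6600·0.6745 + 1.22·0.7513) = 738.4 − 635.7 = 102.7
T·1.3617 = 102.7
T = 75.4 kN/m

T = 75 kN/m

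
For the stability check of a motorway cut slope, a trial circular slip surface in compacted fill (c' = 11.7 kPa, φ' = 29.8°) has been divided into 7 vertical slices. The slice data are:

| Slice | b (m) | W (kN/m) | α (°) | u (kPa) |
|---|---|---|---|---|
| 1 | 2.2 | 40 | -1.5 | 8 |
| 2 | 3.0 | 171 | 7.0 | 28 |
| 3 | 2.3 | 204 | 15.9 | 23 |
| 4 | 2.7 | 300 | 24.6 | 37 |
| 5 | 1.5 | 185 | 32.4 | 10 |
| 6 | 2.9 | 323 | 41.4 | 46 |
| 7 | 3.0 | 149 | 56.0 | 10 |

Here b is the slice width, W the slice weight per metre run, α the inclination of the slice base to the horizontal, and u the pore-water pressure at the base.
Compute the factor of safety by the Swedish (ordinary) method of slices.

FS = 0.98

Ordinary method of slices: FS = Σ[c'·Δl_i + (W_i cosα_i − u_i·Δl_i)·tanφ'] / Σ W_i sinα_i, with Δl_i = b_i / cosα_i.
Slice 1: Δl = 2.2/cos(-1.5°) = 2.201 m; N'_1 = 40·cos(-1.5°) − 8·2.201 = 22.4; c'Δl = 25.75; W sinα = -1.0
Slice 2: Δl = 3.0/cos7.0° = 3.023 m; N'_2 = 171·cos7.0° − 28·3.023 = 85.1; c'Δl = 35.36; W sinα = 20.8
Slice 3: Δl = 2.3/cos15.9° = 2.391 m; N'_3 = 204·cos15.9° − 23·2.391 = 141.2; c'Δl = 27.98; W sinα = 55.9
Slice 4: Δl = 2.7/cos24.6° = 2.970 m; N'_4 = 300·cos24.6° − 37·2.970 = 162.9; c'Δl = 34.74; W sinα = 124.9
Slice 5: Δl = 1.5/cos32.4° = 1.777 m; N'_5 = 185·cos32.4° − 10·1.777 = 138.4; c'Δl = 20.79; W sinα = 99.1
Slice 6: Δl = 2.9/cos41.4° = 3.866 m; N'_6 = 323·cos41.4° − 46·3.866 = 64.4; c'Δl = 45.23; W sinα = 213.6
Slice 7: Δl = 3.0/cos56.0° = 5.365 m; N'_7 = 149·cos56.0° − 10·5.365 = 29.7; c'Δl = 62.77; W sinα = 123.5
Σc'Δl = 252.6 kN/m; ΣN' = 644.1 kN/m; ΣW sinα = 636.8 kN/m
Resisting = 252.6 + 644.1·tan29.8° = 252.6 + 368.9 = 621.5 kN/m
FS = 621.5 / 636.8 = 0.976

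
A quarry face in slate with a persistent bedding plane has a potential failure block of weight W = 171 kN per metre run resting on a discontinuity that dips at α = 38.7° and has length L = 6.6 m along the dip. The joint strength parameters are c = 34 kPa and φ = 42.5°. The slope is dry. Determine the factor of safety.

FS = 3.24

Resolving the block weight along and normal to the plane and applying the Mohr–Coulomb strength on the joint:
N' = W cosα = 171·cos38.7° = 133.5 kN/m
Driving force T = W sinα = 171·sin38.7° = 106.9 kN/m
Resisting force R = c·L + N'·tanφ = 34·6.6 + 133.5·tan42.5° = 224.4 + 122.3 = 346.7 kN/m
FS = R / T = 346.7 / 106.9 = 3.243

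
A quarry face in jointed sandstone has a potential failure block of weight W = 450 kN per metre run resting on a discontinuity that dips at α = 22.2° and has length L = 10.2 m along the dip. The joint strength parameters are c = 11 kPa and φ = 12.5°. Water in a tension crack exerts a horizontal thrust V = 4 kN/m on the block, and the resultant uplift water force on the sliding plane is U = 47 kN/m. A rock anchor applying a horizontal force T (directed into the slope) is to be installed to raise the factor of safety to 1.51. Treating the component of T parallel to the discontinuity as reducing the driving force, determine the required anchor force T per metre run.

T = 46 kN/m

Resolving forces along and normal to the sliding plane, with the horizontal anchor force T adding T·sinα to the effective normal force and T·cosα acting up the plane against the driving force:
FS = [cL + (W cosα − U − V sinα + T sinα) tanφ] / [W sinα + V cosα − T cosα]
Without the anchor: N' = 368.1 kN/m, driving T_d = 173.7 kN/m, resisting R = 11·10.2 + 368.1·tan12.5° = 193.8 kN/m, FS = 1.12.
Setting FS = 1.51 and solving for T:
1.51·(173.7 − T cos22.2°) = 193.8 + T sin22.2°·tan12.5°
T·(sin22.2°·tan12.5° + 1.51·cos22.2°) = 1.51·173.7 − 193.8
T·(0.3778·0.2217 + 1.51·0.9259) = 262.3 − 193.8 = 68.5
T·1.4818 = 68.5
T = 46.2 kN/m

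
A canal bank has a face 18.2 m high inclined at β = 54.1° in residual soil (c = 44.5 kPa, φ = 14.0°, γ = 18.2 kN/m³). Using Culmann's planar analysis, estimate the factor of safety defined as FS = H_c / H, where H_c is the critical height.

H_c = (4c/γ) · sinβ cosφ / [1 − cos(β − φ)]
    = (4·44.5/18.2) · sin54.1°·cos14.0° / [1 − cos40.1°]
    = 9.780 · 0.7860 / 0.2351 = 32.70 m
FS = H_c / H = 32.70 / 18.2 = 1.797

FS = 1.80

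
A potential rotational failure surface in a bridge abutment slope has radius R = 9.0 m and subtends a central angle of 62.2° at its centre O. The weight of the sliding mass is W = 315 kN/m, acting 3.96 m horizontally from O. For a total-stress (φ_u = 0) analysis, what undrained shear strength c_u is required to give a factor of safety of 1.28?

c_u = 18.2 kPa

FS = c_u·L_a·R / (W·d), so c_u = FS·W·d / (L_a·R).
Arc length L_a = R·θ = 9.0·(62.2°·π/180) = 9.0·1.0856 = 9.77 m
c_u = 1.28·315·3.96 / (9.77·9.0) = 1596.7 / 87.93 = 18.16 kPa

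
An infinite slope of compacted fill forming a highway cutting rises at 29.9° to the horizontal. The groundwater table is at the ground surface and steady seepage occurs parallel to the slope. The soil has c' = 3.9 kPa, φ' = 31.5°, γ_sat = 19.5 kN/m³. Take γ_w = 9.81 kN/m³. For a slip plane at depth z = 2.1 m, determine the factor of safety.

With seepage parallel to the slope and the water table at the surface, the effective normal stress on the slip plane uses the buoyant unit weight γ' = γ_sat − γ_w while the driving shear stress uses γ_sat:
FS = [c' + γ' z cos²β tanφ'] / [γ_sat z sinβ cosβ]
γ' = 19.5 − 9.81 = 9.69 kN/m³
Numerator = 3.9 + 9.69·2.1·cos²29.9°·tan31.5° = 3.9 + 9.69·2.1·0.7515·0.6128 = 13.271 kPa
Denominator = 19.5·2.1·sin29.9°·cos29.9° = 19.5·2.1·0.4985·0.8669 = 17.696 kPa
FS = 13.271 / 17.696 = 0.750

FS = 0.75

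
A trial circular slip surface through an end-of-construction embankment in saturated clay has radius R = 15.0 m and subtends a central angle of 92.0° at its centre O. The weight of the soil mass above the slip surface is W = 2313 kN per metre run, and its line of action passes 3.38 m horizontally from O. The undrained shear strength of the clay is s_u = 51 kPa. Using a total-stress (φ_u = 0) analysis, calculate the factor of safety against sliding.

FS = 2.36

Taking moments about the centre O, the resisting moment is provided by the undrained shear strength acting along the arc:
Arc length L_a = R·θ = 15.0·(92.0°·π/180) = 15.0·1.6057 = 24.09 m
M_R = s_u·L_a·R = 51·24.09·15.0 = 18425.4 kN·m/m
M_D = W·d = 2313·3.38 = 7817.9 kN·m/m
FS = M_R / M_D = 18425.4 / 7817.9 = 2.357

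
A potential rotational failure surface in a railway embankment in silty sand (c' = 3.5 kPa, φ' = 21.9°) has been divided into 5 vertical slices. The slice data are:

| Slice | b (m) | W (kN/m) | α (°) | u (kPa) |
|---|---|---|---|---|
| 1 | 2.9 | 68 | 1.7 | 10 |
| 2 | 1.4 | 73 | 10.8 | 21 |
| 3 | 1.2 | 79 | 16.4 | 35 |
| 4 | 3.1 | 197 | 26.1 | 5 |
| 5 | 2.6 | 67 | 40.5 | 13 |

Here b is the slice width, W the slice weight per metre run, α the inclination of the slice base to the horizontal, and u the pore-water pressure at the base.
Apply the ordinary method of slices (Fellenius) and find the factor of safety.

FS = 0.93

Ordinary method of slices: FS = Σ[c'·Δl_i + (W_i cosα_i − u_i·Δl_i)·tanφ'] / Σ W_i sinα_i, with Δl_i = b_i / cosα_i.
Slice 1: Δl = 2.9/cos1.7° = 2.901 m; N'_1 = 68·cos1.7° − 10·2.901 = 39.0; c'Δl = 10.15; W sinα = 2.0
Slice 2: Δl = 1.4/cos10.8° = 1.425 m; N'_2 = 73·cos10.8° − 21·1.425 = 41.8; c'Δl = 4.99; W sinα = 13.7
Slice 3: Δl = 1.2/cos16.4° = 1.251 m; N'_3 = 79·cos16.4° − 35·1.251 = 32.0; c'Δl = 4.38; W sinα = 22.3
Slice 4: Δl = 3.1/cos26.1° = 3.452 m; N'_4 = 197·cos26.1° − 5·3.452 = 159.7; c'Δl = 12.08; W sinα = 86.7
Slice 5: Δl = 2.6/cos40.5° = 3.419 m; N'_5 = 67·cos40.5° − 13·3.419 = 6.5; c'Δl = 11.97; W sinα = 43.5
Σc'Δl = 43.6 kN/m; ΣN' = 278.9 kN/m; ΣW sinα = 168.2 kN/m
Resisting = 43.6 + 278.9·tan21.9° = 43.6 + 112.1 = 155.7 kN/m
FS = 155.7 / 168.2 = 0.926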